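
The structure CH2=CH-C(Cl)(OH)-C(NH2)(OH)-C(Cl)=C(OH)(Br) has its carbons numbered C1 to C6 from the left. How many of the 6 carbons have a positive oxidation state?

4

Tallying each carbon's bonds:
C1: 2C, 2H → 0 − 2 = -2
C2: 3C, 1H → 0 − 1 = -1
C3: 2C, 1O, 1Cl → 0 + 1 + 1 = +2
C4: 2C, 1O, 1N → 0 + 1 + 1 = +2
C5: 3C, 1Cl → 0 + 1 = +1
C6: 2C, 1O, 1Br → 0 + 1 + 1 = +2
4 carbons (C3, C4, C5, C6) meet the condition.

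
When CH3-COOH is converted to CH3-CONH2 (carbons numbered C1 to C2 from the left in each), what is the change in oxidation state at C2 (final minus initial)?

Before: C2 has 1 bond to C, 3 bonds to O → oxidation state +3.
After: C2 has 1 bond to C, 2 bonds to O, 1 bond to N → oxidation state +3.
Δ = +3 − (+3) = 0, so no net redox change at C2.

0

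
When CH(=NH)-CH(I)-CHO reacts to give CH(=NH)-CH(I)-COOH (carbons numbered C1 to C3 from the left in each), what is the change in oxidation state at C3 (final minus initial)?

+2

Before: C3 has 1 bond to C, 1 bond to H, 2 bonds to O → oxidation state +1.
After: C3 has 1 bond to C, 3 bonds to O → oxidation state +3.
Δ = +3 − (+1) = +2, so this is an oxidation at C3.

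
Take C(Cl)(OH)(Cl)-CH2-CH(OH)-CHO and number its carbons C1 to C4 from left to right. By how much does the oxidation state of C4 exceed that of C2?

+3

C4: 1C, 1H, 2O → 0 − 1 + 2 = +1
C2: 2C, 2H → 0 − 2 = -2
Difference: +1 − (-2) = +3.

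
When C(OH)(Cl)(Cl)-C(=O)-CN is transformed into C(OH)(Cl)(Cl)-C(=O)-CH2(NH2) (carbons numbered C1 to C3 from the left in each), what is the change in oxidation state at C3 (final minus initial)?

Before: C3 has 1 bond to C, 3 bonds to N → oxidation state +3.
After: C3 has 1 bond to C, 2 bonds to H, 1 bond to N → oxidation state -1.
Δ = -1 − (+3) = -4, so this is a reduction at C3.

-4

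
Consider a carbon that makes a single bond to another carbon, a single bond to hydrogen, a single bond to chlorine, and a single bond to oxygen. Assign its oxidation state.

+1

The carbon has one bond to C (0), one bond to O (+1), one bond to Cl (+1), one bond to H (-1).
Oxidation state = 0 + 1 + 1 − 1 = +1.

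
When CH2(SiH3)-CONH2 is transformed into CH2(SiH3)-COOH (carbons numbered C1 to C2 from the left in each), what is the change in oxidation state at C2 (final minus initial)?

Before: C2 has 1 bond to C, 2 bonds to O, 1 bond to N → oxidation state +3.
After: C2 has 1 bond to C, 3 bonds to O → oxidation state +3.
Δ = +3 − (+3) = 0, so no net redox change at C2.

0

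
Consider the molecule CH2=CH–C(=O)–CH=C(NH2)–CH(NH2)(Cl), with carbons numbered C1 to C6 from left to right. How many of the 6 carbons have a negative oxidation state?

3

Tallying each carbon's bonds:
C1: 2C, 2H → 0 − 2 = -2
C2: 3C, 1H → 0 − 1 = -1
C3: 2C, 2O → 0 + 2 = +2
C4: 3C, 1H → 0 − 1 = -1
C5: 3C, 1N → 0 + 1 = +1
C6: 1C, 1H, 1N, 1Cl → 0 − 1 + 1 + 1 = +1
3 carbons (C1, C2, C4) meet the condition.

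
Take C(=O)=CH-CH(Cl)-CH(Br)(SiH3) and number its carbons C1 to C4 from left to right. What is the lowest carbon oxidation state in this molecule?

Bonds to more-electronegative neighbours contribute +1 each, bonds to H or metals contribute −1 each, and C–C bonds contribute 0. Tallying each carbon:
C1: 2C, 2O → 0 + 2 = +2
C2: 3C, 1H → 0 − 1 = -1
C3: 2C, 1H, 1Cl → 0 − 1 + 1 = 0
C4: 1C, 1H, 1Br, 1Si → 0 − 1 + 1 − 1 = -1
The lowest value is -1.

-1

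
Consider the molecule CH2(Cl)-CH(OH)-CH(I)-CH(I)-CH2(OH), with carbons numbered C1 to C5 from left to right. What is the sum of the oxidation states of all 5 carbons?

Tallying each carbon's bonds:
C1: 1C, 2H, 1Cl → 0 − 2 + 1 = -1
C2: 2C, 1H, 1O → 0 − 1 + 1 = 0
C3: 2C, 1H, 1I → 0 − 1 + 1 = 0
C4: 2C, 1H, 1I → 0 − 1 + 1 = 0
C5: 1C, 2H, 1O → 0 − 2 + 1 = -1
Sum = -1 + 0 + 0 + 0 − 1 = -2.

-2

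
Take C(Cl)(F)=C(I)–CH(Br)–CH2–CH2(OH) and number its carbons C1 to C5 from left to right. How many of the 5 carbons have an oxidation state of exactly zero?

1

Bonds to more-electronegative neighbours contribute +1 each, bonds to H or metals contribute −1 each, and C–C bonds contribute 0. Tallying each carbon:
C1: 2C, 1F, 1Cl → 0 + 1 + 1 = +2
C2: 3C, 1I → 0 + 1 = +1
C3: 2C, 1H, 1Br → 0 − 1 + 1 = 0
C4: 2C, 2H → 0 − 2 = -2
C5: 1C, 2H, 1O → 0 − 2 + 1 = -1
1 carbon (C3) meets the condition.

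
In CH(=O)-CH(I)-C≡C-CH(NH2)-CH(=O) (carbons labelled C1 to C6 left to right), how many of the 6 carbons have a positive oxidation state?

2

Tallying each carbon's bonds:
C1: 1C, 1H, 2O → 0 − 1 + 2 = +1
C2: 2C, 1H, 1I → 0 − 1 + 1 = 0
C3: 4C → 0 = 0
C4: 4C → 0 = 0
C5: 2C, 1H, 1N → 0 − 1 + 1 = 0
C6: 1C, 1H, 2O → 0 − 1 + 2 = +1
2 carbons (C1, C6) meet the condition.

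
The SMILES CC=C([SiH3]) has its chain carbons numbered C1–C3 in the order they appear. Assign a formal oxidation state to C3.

Count +1 for every bond to an atom more electronegative than carbon and −1 for every bond to one less electronegative; C–C bonds are 0.
C3 has a double bond to C (2×0 = 0), one bond to Si (-1), one bond to H (-1).
Oxidation state = 0 − 1 − 1 = -2.

-2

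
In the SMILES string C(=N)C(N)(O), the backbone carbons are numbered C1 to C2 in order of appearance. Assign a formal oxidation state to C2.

Bonds to more-electronegative neighbours contribute +1 each, bonds to H or metals contribute −1 each, and C–C bonds contribute 0.
C2 has one bond to C (0), one bond to N (+1), one bond to O (+1), one bond to H (-1).
Oxidation state = 0 + 1 + 1 − 1 = +1.

+1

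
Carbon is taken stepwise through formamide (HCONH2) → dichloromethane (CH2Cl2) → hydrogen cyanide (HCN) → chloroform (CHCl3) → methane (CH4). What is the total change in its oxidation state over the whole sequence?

-6

Carbon oxidation states along the series — formamide: +2, dichloromethane: 0, hydrogen cyanide: +2, chloroform: +2, methane: -4.
Net change = -4 − (+2) = -6.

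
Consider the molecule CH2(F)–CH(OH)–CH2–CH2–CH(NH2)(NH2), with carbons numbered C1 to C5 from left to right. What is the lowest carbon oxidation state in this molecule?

-2

Bonds to more-electronegative neighbours contribute +1 each, bonds to H or metals contribute −1 each, and C–C bonds contribute 0. Tallying each carbon:
C1: 1C, 2H, 1F → 0 − 2 + 1 = -1
C2: 2C, 1H, 1O → 0 − 1 + 1 = 0
C3: 2C, 2H → 0 − 2 = -2
C4: 2C, 2H → 0 − 2 = -2
C5: 1C, 1H, 2N → 0 − 1 + 2 = +1
The lowest value is -2.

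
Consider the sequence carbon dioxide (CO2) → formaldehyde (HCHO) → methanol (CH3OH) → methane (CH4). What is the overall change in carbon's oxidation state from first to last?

Carbon oxidation states along the series — carbon dioxide: +4, formaldehyde: 0, methanol: -2, methane: -4.
Net change = -4 − (+4) = -8.

-8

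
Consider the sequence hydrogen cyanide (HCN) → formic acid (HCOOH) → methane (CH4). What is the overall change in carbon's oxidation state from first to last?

-6

Carbon oxidation states along the series — hydrogen cyanide: +2, formic acid: +2, methane: -4.
Net change = -4 − (+2) = -6.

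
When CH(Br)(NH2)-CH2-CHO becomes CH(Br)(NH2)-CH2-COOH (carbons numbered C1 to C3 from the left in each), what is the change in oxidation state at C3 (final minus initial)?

Before: C3 has 1 bond to C, 1 bond to H, 2 bonds to O → oxidation state +1.
After: C3 has 1 bond to C, 3 bonds to O → oxidation state +3.
Δ = +3 − (+1) = +2, so this is an oxidation at C3.

+2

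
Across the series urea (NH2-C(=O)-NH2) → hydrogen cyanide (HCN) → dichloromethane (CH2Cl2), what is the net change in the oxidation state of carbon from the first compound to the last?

Carbon oxidation states along the series — urea: +4, hydrogen cyanide: +2, dichloromethane: 0.
Net change = 0 − (+4) = -4.

-4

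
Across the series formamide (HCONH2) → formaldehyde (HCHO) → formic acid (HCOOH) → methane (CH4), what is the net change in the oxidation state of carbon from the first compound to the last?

Carbon oxidation states along the series — formamide: +2, formaldehyde: 0, formic acid: +2, methane: -4.
Net change = -4 − (+2) = -6.

-6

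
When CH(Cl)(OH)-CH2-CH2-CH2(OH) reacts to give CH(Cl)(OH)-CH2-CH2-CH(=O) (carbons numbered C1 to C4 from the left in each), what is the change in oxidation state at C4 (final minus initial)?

+2

Before: C4 has 1 bond to C, 2 bonds to H, 1 bond to O → oxidation state -1.
After: C4 has 1 bond to C, 1 bond to H, 2 bonds to O → oxidation state +1.
Δ = +1 − (-1) = +2, so this is an oxidation at C4.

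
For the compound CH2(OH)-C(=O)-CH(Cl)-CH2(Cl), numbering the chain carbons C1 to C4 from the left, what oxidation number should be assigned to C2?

Assign +1 per bond to O/N/halogen, −1 per bond to H or an electropositive element, and 0 per bond to carbon.
C2 has one bond to C (0), one bond to C (0), a double bond to O (2×+1 = +2).
Oxidation state = 0 + 0 + 2 = +2.

+2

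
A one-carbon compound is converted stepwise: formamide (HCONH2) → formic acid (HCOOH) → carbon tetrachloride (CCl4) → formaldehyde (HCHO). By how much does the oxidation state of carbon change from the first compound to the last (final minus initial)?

Carbon oxidation states along the series — formamide: +2, formic acid: +2, carbon tetrachloride: +4, formaldehyde: 0.
Net change = 0 − (+2) = -2.

-2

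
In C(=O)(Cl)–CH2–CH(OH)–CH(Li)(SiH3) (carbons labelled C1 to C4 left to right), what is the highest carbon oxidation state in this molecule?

+3

Tallying each carbon's bonds:
C1: 1C, 2O, 1Cl → 0 + 2 + 1 = +3
C2: 2C, 2H → 0 − 2 = -2
C3: 2C, 1H, 1O → 0 − 1 + 1 = 0
C4: 1C, 1H, 1Li, 1Si → 0 − 1 − 1 − 1 = -3
The highest value is +3.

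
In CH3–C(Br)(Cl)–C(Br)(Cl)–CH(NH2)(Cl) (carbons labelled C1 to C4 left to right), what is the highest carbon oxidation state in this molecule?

Bonds to more-electronegative neighbours contribute +1 each, bonds to H or metals contribute −1 each, and C–C bonds contribute 0. Tallying each carbon:
C1: 1C, 3H → 0 − 3 = -3
C2: 2C, 1Cl, 1Br → 0 + 1 + 1 = +2
C3: 2C, 1Cl, 1Br → 0 + 1 + 1 = +2
C4: 1C, 1H, 1N, 1Cl → 0 − 1 + 1 + 1 = +1
The highest value is +2.

+2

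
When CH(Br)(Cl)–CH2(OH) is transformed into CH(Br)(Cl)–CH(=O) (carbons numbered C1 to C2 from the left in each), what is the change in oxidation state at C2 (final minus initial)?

Before: C2 has 1 bond to C, 2 bonds to H, 1 bond to O → oxidation state -1.
After: C2 has 1 bond to C, 1 bond to H, 2 bonds to O → oxidation state +1.
Δ = +1 − (-1) = +2, so this is an oxidation at C2.

+2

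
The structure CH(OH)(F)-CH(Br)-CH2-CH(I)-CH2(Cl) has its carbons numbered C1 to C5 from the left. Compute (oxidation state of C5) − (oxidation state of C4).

-1

C5: 1C, 2H, 1Cl → 0 − 2 + 1 = -1
C4: 2C, 1H, 1I → 0 − 1 + 1 = 0
Difference: -1 − (0) = -1.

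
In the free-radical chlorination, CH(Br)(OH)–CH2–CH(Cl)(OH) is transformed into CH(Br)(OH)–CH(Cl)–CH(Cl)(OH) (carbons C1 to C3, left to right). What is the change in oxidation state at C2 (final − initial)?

Before: C2 has 2 bonds to C, 2 bonds to H → oxidation state -2.
After: C2 has 2 bonds to C, 1 bond to H, 1 bond to Cl → oxidation state 0.
Δ = 0 − (-2) = +2, so this is an oxidation at C2.

+2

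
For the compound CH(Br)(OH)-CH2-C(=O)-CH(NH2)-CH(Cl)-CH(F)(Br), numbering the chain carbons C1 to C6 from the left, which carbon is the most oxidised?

Tallying each carbon's bonds:
C1: 1C, 1H, 1O, 1Br → 0 − 1 + 1 + 1 = +1
C2: 2C, 2H → 0 − 2 = -2
C3: 2C, 2O → 0 + 2 = +2
C4: 2C, 1H, 1N → 0 − 1 + 1 = 0
C5: 2C, 1H, 1Cl → 0 − 1 + 1 = 0
C6: 1C, 1H, 1F, 1Br → 0 − 1 + 1 + 1 = +1
The most oxidised carbon is C3 at +2.

C3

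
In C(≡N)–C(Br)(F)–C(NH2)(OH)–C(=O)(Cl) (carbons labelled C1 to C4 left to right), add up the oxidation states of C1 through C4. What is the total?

+10

Bonds to more-electronegative neighbours contribute +1 each, bonds to H or metals contribute −1 each, and C–C bonds contribute 0. Tallying each carbon:
C1: 1C, 3N → 0 + 3 = +3
C2: 2C, 1F, 1Br → 0 + 1 + 1 = +2
C3: 2C, 1O, 1N → 0 + 1 + 1 = +2
C4: 1C, 2O, 1Cl → 0 + 2 + 1 = +3
Sum = +3 + 2 + 2 + 3 = +10.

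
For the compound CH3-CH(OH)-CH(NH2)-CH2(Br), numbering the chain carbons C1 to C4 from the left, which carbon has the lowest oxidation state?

C1

Tallying each carbon's bonds:
C1: 1C, 3H → 0 − 3 = -3
C2: 2C, 1H, 1O → 0 − 1 + 1 = 0
C3: 2C, 1H, 1N → 0 − 1 + 1 = 0
C4: 1C, 2H, 1Br → 0 − 2 + 1 = -1
The most reduced carbon is C1 at -3.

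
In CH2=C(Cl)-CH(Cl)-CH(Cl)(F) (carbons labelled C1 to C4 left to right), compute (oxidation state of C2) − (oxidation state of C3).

+1

C2: 3C, 1Cl → 0 + 1 = +1
C3: 2C, 1H, 1Cl → 0 − 1 + 1 = 0
Difference: +1 − (0) = +1.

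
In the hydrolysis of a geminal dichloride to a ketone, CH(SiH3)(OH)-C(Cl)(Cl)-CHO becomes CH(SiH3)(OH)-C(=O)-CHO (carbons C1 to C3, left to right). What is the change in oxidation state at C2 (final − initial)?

0

Before: C2 has 2 bonds to C, 2 bonds to Cl → oxidation state +2.
After: C2 has 2 bonds to C, 2 bonds to O → oxidation state +2.
Δ = +2 − (+2) = 0, so no net redox change at C2.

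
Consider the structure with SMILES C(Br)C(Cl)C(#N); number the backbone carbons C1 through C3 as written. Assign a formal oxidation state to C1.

-1

C1 has one bond to C (0), one bond to Br (+1), one bond to H (-1), one bond to H (-1).
Oxidation state = 0 + 1 − 1 − 1 = -1.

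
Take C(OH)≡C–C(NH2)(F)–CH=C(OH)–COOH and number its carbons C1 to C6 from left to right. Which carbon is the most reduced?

C4

Tallying each carbon's bonds:
C1: 3C, 1O → 0 + 1 = +1
C2: 4C → 0 = 0
C3: 2C, 1N, 1F → 0 + 1 + 1 = +2
C4: 3C, 1H → 0 − 1 = -1
C5: 3C, 1O → 0 + 1 = +1
C6: 1C, 3O → 0 + 3 = +3
The most reduced carbon is C4 at -1.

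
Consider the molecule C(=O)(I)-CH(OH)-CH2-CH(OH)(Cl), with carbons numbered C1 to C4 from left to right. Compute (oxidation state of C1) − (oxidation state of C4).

C1: 1C, 2O, 1I → 0 + 2 + 1 = +3
C4: 1C, 1H, 1O, 1Cl → 0 − 1 + 1 + 1 = +1
Difference: +3 − (+1) = +2.

+2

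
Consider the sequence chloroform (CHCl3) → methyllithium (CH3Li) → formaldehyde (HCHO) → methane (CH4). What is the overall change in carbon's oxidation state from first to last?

-6

Carbon oxidation states along the series — chloroform: +2, methyllithium: -4, formaldehyde: 0, methane: -4.
Net change = -4 − (+2) = -6.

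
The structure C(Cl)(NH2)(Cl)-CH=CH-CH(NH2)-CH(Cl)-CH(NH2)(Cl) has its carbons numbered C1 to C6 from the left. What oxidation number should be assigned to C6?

+1

Assign +1 per bond to O/N/halogen, −1 per bond to H or an electropositive element, and 0 per bond to carbon.
C6 has one bond to C (0), one bond to N (+1), one bond to H (-1), one bond to Cl (+1).
Oxidation state = 0 + 1 − 1 + 1 = +1.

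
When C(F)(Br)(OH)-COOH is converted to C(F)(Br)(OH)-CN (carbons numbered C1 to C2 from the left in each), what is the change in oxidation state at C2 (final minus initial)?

Before: C2 has 1 bond to C, 3 bonds to O → oxidation state +3.
After: C2 has 1 bond to C, 3 bonds to N → oxidation state +3.
Δ = +3 − (+3) = 0, so no net redox change at C2.

0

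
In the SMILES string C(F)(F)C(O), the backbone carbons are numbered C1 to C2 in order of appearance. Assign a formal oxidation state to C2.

-1

Bonds to more-electronegative neighbours contribute +1 each, bonds to H or metals contribute −1 each, and C–C bonds contribute 0.
C2 has one bond to C (0), one bond to H (-1), one bond to H (-1), one bond to O (+1).
Oxidation state = 0 − 1 − 1 + 1 = -1.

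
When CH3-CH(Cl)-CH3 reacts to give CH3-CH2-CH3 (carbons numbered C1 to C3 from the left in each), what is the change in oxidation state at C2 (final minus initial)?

-2

Before: C2 has 2 bonds to C, 1 bond to H, 1 bond to Cl → oxidation state 0.
After: C2 has 2 bonds to C, 2 bonds to H → oxidation state -2.
Δ = -2 − (0) = -2, so this is a reduction at C2.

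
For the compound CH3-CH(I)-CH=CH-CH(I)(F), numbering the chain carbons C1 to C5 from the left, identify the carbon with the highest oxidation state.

C5

Tallying each carbon's bonds:
C1: 1C, 3H → 0 − 3 = -3
C2: 2C, 1H, 1I → 0 − 1 + 1 = 0
C3: 3C, 1H → 0 − 1 = -1
C4: 3C, 1H → 0 − 1 = -1
C5: 1C, 1H, 1F, 1I → 0 − 1 + 1 + 1 = +1
The most oxidised carbon is C5 at +1.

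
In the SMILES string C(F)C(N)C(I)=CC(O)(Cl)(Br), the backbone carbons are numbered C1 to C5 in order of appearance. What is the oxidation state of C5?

+3

Bonds to more-electronegative neighbours contribute +1 each, bonds to H or metals contribute −1 each, and C–C bonds contribute 0.
C5 has one bond to C (0), one bond to O (+1), one bond to Cl (+1), one bond to Br (+1).
Oxidation state = 0 + 1 + 1 + 1 = +3.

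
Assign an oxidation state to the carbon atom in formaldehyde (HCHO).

Bonds to more-electronegative neighbours contribute +1 each, bonds to H or metals contribute −1 each, and C–C bonds contribute 0.
The carbon has one bond to H (-1), one bond to H (-1), a double bond to O (2×+1 = +2).
Oxidation state = -1 − 1 + 2 = 0.

0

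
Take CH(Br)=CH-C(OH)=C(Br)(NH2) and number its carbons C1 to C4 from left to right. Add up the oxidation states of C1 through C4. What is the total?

Tallying each carbon's bonds:
C1: 2C, 1H, 1Br → 0 − 1 + 1 = 0
C2: 3C, 1H → 0 − 1 = -1
C3: 3C, 1O → 0 + 1 = +1
C4: 2C, 1N, 1Br → 0 + 1 + 1 = +2
Sum = 0 − 1 + 1 + 2 = +2.

+2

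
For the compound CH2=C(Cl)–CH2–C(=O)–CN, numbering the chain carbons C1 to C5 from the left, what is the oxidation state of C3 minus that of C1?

0

C3: 2C, 2H → 0 − 2 = -2
C1: 2C, 2H → 0 − 2 = -2
Difference: -2 − (-2) = 0.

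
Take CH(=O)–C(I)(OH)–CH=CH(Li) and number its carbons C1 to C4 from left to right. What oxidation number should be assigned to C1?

+1

C1 has one bond to C (0), one bond to H (-1), a double bond to O (2×+1 = +2).
Oxidation state = 0 − 1 + 2 = +1.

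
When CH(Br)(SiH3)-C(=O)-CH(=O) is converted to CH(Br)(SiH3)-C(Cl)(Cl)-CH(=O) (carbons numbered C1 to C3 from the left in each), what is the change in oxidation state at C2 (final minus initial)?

Before: C2 has 2 bonds to C, 2 bonds to O → oxidation state +2.
After: C2 has 2 bonds to C, 2 bonds to Cl → oxidation state +2.
Δ = +2 − (+2) = 0, so no net redox change at C2.

0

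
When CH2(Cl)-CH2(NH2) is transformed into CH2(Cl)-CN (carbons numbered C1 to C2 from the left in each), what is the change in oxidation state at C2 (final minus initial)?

Before: C2 has 1 bond to C, 2 bonds to H, 1 bond to N → oxidation state -1.
After: C2 has 1 bond to C, 3 bonds to N → oxidation state +3.
Δ = +3 − (-1) = +4, so this is an oxidation at C2.

+4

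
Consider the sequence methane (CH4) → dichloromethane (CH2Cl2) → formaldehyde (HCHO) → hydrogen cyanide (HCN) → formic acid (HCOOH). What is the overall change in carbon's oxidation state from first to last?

Carbon oxidation states along the series — methane: -4, dichloromethane: 0, formaldehyde: 0, hydrogen cyanide: +2, formic acid: +2.
Net change = +2 − (-4) = +6.

+6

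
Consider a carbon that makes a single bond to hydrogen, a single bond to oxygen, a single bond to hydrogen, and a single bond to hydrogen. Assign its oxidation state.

-2

The carbon has one bond to H (-1), one bond to H (-1), one bond to O (+1), one bond to H (-1).
Oxidation state = -1 − 1 + 1 − 1 = -2.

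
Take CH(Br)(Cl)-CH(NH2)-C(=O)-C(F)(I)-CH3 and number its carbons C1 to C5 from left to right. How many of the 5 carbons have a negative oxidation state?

Tallying each carbon's bonds:
C1: 1C, 1H, 1Cl, 1Br → 0 − 1 + 1 + 1 = +1
C2: 2C, 1H, 1N → 0 − 1 + 1 = 0
C3: 2C, 2O → 0 + 2 = +2
C4: 2C, 1F, 1I → 0 + 1 + 1 = +2
C5: 1C, 3H → 0 − 3 = -3
1 carbon (C5) meets the condition.

1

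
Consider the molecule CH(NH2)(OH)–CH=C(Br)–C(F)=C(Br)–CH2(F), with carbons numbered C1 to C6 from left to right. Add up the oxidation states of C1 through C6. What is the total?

+2

Tallying each carbon's bonds:
C1: 1C, 1H, 1O, 1N → 0 − 1 + 1 + 1 = +1
C2: 3C, 1H → 0 − 1 = -1
C3: 3C, 1Br → 0 + 1 = +1
C4: 3C, 1F → 0 + 1 = +1
C5: 3C, 1Br → 0 + 1 = +1
C6: 1C, 2H, 1F → 0 − 2 + 1 = -1
Sum = +1 − 1 + 1 + 1 + 1 − 1 = +2.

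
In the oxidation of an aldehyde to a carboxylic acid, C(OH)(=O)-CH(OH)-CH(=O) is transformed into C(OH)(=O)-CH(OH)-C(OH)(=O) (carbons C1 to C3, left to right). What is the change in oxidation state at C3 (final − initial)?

+2

Before: C3 has 1 bond to C, 1 bond to H, 2 bonds to O → oxidation state +1.
After: C3 has 1 bond to C, 3 bonds to O → oxidation state +3.
Δ = +3 − (+1) = +2, so this is an oxidation at C3.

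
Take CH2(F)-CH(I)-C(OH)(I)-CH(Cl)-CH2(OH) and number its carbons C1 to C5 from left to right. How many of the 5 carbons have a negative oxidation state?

Tallying each carbon's bonds:
C1: 1C, 2H, 1F → 0 − 2 + 1 = -1
C2: 2C, 1H, 1I → 0 − 1 + 1 = 0
C3: 2C, 1O, 1I → 0 + 1 + 1 = +2
C4: 2C, 1H, 1Cl → 0 − 1 + 1 = 0
C5: 1C, 2H, 1O → 0 − 2 + 1 = -1
2 carbons (C1, C5) meet the condition.

2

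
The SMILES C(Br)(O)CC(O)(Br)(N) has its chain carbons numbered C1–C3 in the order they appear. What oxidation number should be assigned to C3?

+3

C3 has one bond to C (0), one bond to O (+1), one bond to Br (+1), one bond to N (+1).
Oxidation state = 0 + 1 + 1 + 1 = +3.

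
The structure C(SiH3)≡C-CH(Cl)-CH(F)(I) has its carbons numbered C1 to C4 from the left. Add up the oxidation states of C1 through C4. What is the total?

Each bond to a more electronegative atom (O, N, halogen) counts +1, each bond to a less electronegative atom (H, metal, B, Si) counts −1, and each C–C bond counts 0. Tallying each carbon:
C1: 3C, 1Si → 0 − 1 = -1
C2: 4C → 0 = 0
C3: 2C, 1H, 1Cl → 0 − 1 + 1 = 0
C4: 1C, 1H, 1F, 1I → 0 − 1 + 1 + 1 = +1
Sum = -1 + 0 + 0 + 1 = 0.

0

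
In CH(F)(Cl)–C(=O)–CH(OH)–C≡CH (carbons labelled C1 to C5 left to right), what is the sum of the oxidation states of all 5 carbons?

Tallying each carbon's bonds:
C1: 1C, 1H, 1F, 1Cl → 0 − 1 + 1 + 1 = +1
C2: 2C, 2O → 0 + 2 = +2
C3: 2C, 1H, 1O → 0 − 1 + 1 = 0
C4: 4C → 0 = 0
C5: 3C, 1H → 0 − 1 = -1
Sum = +1 + 2 + 0 + 0 − 1 = +2.

+2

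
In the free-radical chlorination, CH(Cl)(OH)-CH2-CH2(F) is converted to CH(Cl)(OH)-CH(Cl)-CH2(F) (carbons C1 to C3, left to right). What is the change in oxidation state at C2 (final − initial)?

Before: C2 has 2 bonds to C, 2 bonds to H → oxidation state -2.
After: C2 has 2 bonds to C, 1 bond to H, 1 bond to Cl → oxidation state 0.
Δ = 0 − (-2) = +2, so this is an oxidation at C2.

+2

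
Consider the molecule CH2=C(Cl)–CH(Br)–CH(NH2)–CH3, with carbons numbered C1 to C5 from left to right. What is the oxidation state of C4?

Each bond to a more electronegative atom (O, N, halogen) counts +1, each bond to a less electronegative atom (H, metal, B, Si) counts −1, and each C–C bond counts 0.
C4 has one bond to C (0), one bond to C (0), one bond to H (-1), one bond to N (+1).
Oxidation state = 0 + 0 − 1 + 1 = 0.

0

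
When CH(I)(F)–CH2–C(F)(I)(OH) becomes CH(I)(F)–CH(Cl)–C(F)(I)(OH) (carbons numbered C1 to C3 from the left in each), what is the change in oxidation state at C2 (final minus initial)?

+2

Before: C2 has 2 bonds to C, 2 bonds to H → oxidation state -2.
After: C2 has 2 bonds to C, 1 bond to H, 1 bond to Cl → oxidation state 0.
Δ = 0 − (-2) = +2, so this is an oxidation at C2.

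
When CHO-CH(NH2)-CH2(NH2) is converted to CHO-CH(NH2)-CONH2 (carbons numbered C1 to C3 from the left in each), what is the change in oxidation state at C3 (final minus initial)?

+4

Before: C3 has 1 bond to C, 2 bonds to H, 1 bond to N → oxidation state -1.
After: C3 has 1 bond to C, 2 bonds to O, 1 bond to N → oxidation state +3.
Δ = +3 − (-1) = +4, so this is an oxidation at C3.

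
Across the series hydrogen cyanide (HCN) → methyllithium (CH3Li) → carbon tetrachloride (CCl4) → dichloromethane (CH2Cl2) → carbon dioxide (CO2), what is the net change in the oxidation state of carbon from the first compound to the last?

Carbon oxidation states along the series — hydrogen cyanide: +2, methyllithium: -4, carbon tetrachloride: +4, dichloromethane: 0, carbon dioxide: +4.
Net change = +4 − (+2) = +2.

+2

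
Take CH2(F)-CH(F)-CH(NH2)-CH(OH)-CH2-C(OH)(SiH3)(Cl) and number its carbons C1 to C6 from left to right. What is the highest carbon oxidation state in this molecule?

Assign +1 per bond to O/N/halogen, −1 per bond to H or an electropositive element, and 0 per bond to carbon. Tallying each carbon:
C1: 1C, 2H, 1F → 0 − 2 + 1 = -1
C2: 2C, 1H, 1F → 0 − 1 + 1 = 0
C3: 2C, 1H, 1N → 0 − 1 + 1 = 0
C4: 2C, 1H, 1O → 0 − 1 + 1 = 0
C5: 2C, 2H → 0 − 2 = -2
C6: 1C, 1O, 1Cl, 1Si → 0 + 1 + 1 − 1 = +1
The highest value is +1.

+1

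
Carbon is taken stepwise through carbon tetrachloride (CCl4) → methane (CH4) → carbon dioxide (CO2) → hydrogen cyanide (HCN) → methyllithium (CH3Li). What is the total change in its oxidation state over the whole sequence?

Carbon oxidation states along the series — carbon tetrachloride: +4, methane: -4, carbon dioxide: +4, hydrogen cyanide: +2, methyllithium: -4.
Net change = -4 − (+4) = -8.

-8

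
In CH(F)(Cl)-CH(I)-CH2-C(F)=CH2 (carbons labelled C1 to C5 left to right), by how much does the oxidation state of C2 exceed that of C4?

C2: 2C, 1H, 1I → 0 − 1 + 1 = 0
C4: 3C, 1F → 0 + 1 = +1
Difference: 0 − (+1) = -1.

-1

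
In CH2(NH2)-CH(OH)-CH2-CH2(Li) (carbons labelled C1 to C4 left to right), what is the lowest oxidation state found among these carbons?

-3

Tallying each carbon's bonds:
C1: 1C, 2H, 1N → 0 − 2 + 1 = -1
C2: 2C, 1H, 1O → 0 − 1 + 1 = 0
C3: 2C, 2H → 0 − 2 = -2
C4: 1C, 2H, 1Li → 0 − 2 − 1 = -3
The lowest value is -3.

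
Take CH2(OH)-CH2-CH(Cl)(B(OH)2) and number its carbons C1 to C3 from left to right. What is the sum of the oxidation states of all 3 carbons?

Tallying each carbon's bonds:
C1: 1C, 2H, 1O → 0 − 2 + 1 = -1
C2: 2C, 2H → 0 − 2 = -2
C3: 1C, 1H, 1Cl, 1B → 0 − 1 + 1 − 1 = -1
Sum = -1 − 2 − 1 = -4.

-4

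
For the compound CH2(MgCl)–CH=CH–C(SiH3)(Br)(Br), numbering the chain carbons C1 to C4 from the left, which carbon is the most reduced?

C1

Tallying each carbon's bonds:
C1: 1C, 2H, 1Mg → 0 − 2 − 1 = -3
C2: 3C, 1H → 0 − 1 = -1
C3: 3C, 1H → 0 − 1 = -1
C4: 1C, 2Br, 1Si → 0 + 2 − 1 = +1
The most reduced carbon is C1 at -3.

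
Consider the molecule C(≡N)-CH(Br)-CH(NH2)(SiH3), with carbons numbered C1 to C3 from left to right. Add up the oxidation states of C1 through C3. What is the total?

Tallying each carbon's bonds:
C1: 1C, 3N → 0 + 3 = +3
C2: 2C, 1H, 1Br → 0 − 1 + 1 = 0
C3: 1C, 1H, 1N, 1Si → 0 − 1 + 1 − 1 = -1
Sum = +3 + 0 − 1 = +2.

+2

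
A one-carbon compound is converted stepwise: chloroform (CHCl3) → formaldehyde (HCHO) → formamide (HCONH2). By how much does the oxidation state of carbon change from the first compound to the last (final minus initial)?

0

Carbon oxidation states along the series — chloroform: +2, formaldehyde: 0, formamide: +2.
Net change = +2 − (+2) = 0.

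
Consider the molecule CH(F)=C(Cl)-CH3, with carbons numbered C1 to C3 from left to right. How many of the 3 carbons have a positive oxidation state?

1

Tallying each carbon's bonds:
C1: 2C, 1H, 1F → 0 − 1 + 1 = 0
C2: 3C, 1Cl → 0 + 1 = +1
C3: 1C, 3H → 0 − 3 = -3
1 carbon (C2) meets the condition.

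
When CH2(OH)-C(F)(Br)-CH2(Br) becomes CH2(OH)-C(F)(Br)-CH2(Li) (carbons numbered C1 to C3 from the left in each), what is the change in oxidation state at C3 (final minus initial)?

Before: C3 has 1 bond to C, 2 bonds to H, 1 bond to Br → oxidation state -1.
After: C3 has 1 bond to C, 2 bonds to H, 1 bond to Li → oxidation state -3.
Δ = -3 − (-1) = -2, so this is a reduction at C3.

-2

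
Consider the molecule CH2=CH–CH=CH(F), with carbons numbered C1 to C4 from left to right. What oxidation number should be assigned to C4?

Bonds to more-electronegative neighbours contribute +1 each, bonds to H or metals contribute −1 each, and C–C bonds contribute 0.
C4 has a double bond to C (2×0 = 0), one bond to H (-1), one bond to F (+1).
Oxidation state = 0 − 1 + 1 = 0.

0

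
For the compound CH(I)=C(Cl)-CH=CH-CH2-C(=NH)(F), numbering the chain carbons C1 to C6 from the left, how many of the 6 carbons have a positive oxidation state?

2

Tallying each carbon's bonds:
C1: 2C, 1H, 1I → 0 − 1 + 1 = 0
C2: 3C, 1Cl → 0 + 1 = +1
C3: 3C, 1H → 0 − 1 = -1
C4: 3C, 1H → 0 − 1 = -1
C5: 2C, 2H → 0 − 2 = -2
C6: 1C, 2N, 1F → 0 + 2 + 1 = +3
2 carbons (C2, C6) meet the condition.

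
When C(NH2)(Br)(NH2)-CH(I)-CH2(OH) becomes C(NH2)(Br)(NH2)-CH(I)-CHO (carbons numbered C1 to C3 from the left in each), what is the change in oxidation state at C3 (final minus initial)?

+2

Before: C3 has 1 bond to C, 2 bonds to H, 1 bond to O → oxidation state -1.
After: C3 has 1 bond to C, 1 bond to H, 2 bonds to O → oxidation state +1.
Δ = +1 − (-1) = +2, so this is an oxidation at C3.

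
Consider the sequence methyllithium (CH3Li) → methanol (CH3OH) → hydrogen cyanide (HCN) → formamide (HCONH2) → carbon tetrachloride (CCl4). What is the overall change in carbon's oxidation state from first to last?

Carbon oxidation states along the series — methyllithium: -4, methanol: -2, hydrogen cyanide: +2, formamide: +2, carbon tetrachloride: +4.
Net change = +4 − (-4) = +8.

+8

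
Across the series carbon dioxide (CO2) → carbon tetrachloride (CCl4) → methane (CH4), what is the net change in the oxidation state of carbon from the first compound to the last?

-8

Carbon oxidation states along the series — carbon dioxide: +4, carbon tetrachloride: +4, methane: -4.
Net change = -4 − (+4) = -8.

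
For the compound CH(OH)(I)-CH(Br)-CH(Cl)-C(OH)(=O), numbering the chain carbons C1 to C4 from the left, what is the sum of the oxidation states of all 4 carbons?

+4

Tallying each carbon's bonds:
C1: 1C, 1H, 1O, 1I → 0 − 1 + 1 + 1 = +1
C2: 2C, 1H, 1Br → 0 − 1 + 1 = 0
C3: 2C, 1H, 1Cl → 0 − 1 + 1 = 0
C4: 1C, 3O → 0 + 3 = +3
Sum = +1 + 0 + 0 + 3 = +4.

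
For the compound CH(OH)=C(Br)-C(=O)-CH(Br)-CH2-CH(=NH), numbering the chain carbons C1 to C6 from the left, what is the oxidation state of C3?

+2

C3 has one bond to C (0), one bond to C (0), a double bond to O (2×+1 = +2).
Oxidation state = 0 + 0 + 2 = +2.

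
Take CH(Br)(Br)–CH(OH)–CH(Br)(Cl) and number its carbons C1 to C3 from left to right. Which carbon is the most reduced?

C2

Tallying each carbon's bonds:
C1: 1C, 1H, 2Br → 0 − 1 + 2 = +1
C2: 2C, 1H, 1O → 0 − 1 + 1 = 0
C3: 1C, 1H, 1Cl, 1Br → 0 − 1 + 1 + 1 = +1
The most reduced carbon is C2 at 0.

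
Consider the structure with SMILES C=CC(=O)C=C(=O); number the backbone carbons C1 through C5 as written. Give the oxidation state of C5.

+2

Assign +1 per bond to O/N/halogen, −1 per bond to H or an electropositive element, and 0 per bond to carbon.
C5 has a double bond to C (2×0 = 0), a double bond to O (2×+1 = +2).
Oxidation state = 0 + 2 = +2.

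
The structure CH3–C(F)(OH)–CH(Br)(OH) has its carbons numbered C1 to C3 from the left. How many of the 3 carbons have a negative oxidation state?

1

Tallying each carbon's bonds:
C1: 1C, 3H → 0 − 3 = -3
C2: 2C, 1O, 1F → 0 + 1 + 1 = +2
C3: 1C, 1H, 1O, 1Br → 0 − 1 + 1 + 1 = +1
1 carbon (C1) meets the condition.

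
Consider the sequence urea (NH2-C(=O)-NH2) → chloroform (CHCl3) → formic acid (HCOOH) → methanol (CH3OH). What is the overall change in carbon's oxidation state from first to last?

Carbon oxidation states along the series — urea: +4, chloroform: +2, formic acid: +2, methanol: -2.
Net change = -2 − (+4) = -6.

-6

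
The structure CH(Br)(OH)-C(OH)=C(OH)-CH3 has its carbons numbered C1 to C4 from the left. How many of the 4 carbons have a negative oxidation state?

Tallying each carbon's bonds:
C1: 1C, 1H, 1O, 1Br → 0 − 1 + 1 + 1 = +1
C2: 3C, 1O → 0 + 1 = +1
C3: 3C, 1O → 0 + 1 = +1
C4: 1C, 3H → 0 − 3 = -3
1 carbon (C4) meets the condition.

1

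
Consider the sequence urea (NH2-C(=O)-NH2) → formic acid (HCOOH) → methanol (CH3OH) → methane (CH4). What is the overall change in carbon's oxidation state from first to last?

-8

Carbon oxidation states along the series — urea: +4, formic acid: +2, methanol: -2, methane: -4.
Net change = -4 − (+4) = -8.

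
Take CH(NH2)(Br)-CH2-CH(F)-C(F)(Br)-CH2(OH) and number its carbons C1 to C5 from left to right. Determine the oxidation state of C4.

C4 has one bond to C (0), one bond to C (0), one bond to F (+1), one bond to Br (+1).
Oxidation state = 0 + 0 + 1 + 1 = +2.

+2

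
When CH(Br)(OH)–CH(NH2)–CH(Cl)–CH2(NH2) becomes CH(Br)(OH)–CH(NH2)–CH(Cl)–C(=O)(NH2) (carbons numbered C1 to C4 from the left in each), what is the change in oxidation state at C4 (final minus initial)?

+4

Before: C4 has 1 bond to C, 2 bonds to H, 1 bond to N → oxidation state -1.
After: C4 has 1 bond to C, 2 bonds to O, 1 bond to N → oxidation state +3.
Δ = +3 − (-1) = +4, so this is an oxidation at C4.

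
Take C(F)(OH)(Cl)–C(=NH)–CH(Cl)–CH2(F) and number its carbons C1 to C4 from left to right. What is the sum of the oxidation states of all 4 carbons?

Tallying each carbon's bonds:
C1: 1C, 1O, 1F, 1Cl → 0 + 1 + 1 + 1 = +3
C2: 2C, 2N → 0 + 2 = +2
C3: 2C, 1H, 1Cl → 0 − 1 + 1 = 0
C4: 1C, 2H, 1F → 0 − 2 + 1 = -1
Sum = +3 + 2 + 0 − 1 = +4.

+4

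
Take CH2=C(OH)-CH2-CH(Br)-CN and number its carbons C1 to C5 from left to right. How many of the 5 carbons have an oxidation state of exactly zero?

1

Tallying each carbon's bonds:
C1: 2C, 2H → 0 − 2 = -2
C2: 3C, 1O → 0 + 1 = +1
C3: 2C, 2H → 0 − 2 = -2
C4: 2C, 1H, 1Br → 0 − 1 + 1 = 0
C5: 1C, 3N → 0 + 3 = +3
1 carbon (C4) meets the condition.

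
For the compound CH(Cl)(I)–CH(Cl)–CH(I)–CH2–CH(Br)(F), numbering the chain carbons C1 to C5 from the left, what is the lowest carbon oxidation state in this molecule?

Each bond to a more electronegative atom (O, N, halogen) counts +1, each bond to a less electronegative atom (H, metal, B, Si) counts −1, and each C–C bond counts 0. Tallying each carbon:
C1: 1C, 1H, 1Cl, 1I → 0 − 1 + 1 + 1 = +1
C2: 2C, 1H, 1Cl → 0 − 1 + 1 = 0
C3: 2C, 1H, 1I → 0 − 1 + 1 = 0
C4: 2C, 2H → 0 − 2 = -2
C5: 1C, 1H, 1F, 1Br → 0 − 1 + 1 + 1 = +1
The lowest value is -2.

-2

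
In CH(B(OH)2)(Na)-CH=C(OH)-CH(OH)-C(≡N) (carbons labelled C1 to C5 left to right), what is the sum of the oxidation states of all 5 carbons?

Each bond to a more electronegative atom (O, N, halogen) counts +1, each bond to a less electronegative atom (H, metal, B, Si) counts −1, and each C–C bond counts 0. Tallying each carbon:
C1: 1C, 1H, 1Na, 1B → 0 − 1 − 1 − 1 = -3
C2: 3C, 1H → 0 − 1 = -1
C3: 3C, 1O → 0 + 1 = +1
C4: 2C, 1H, 1O → 0 − 1 + 1 = 0
C5: 1C, 3N → 0 + 3 = +3
Sum = -3 − 1 + 1 + 0 + 3 = 0.

0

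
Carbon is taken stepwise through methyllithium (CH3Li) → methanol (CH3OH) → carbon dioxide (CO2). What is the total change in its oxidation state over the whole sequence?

Carbon oxidation states along the series — methyllithium: -4, methanol: -2, carbon dioxide: +4.
Net change = +4 − (-4) = +8.

+8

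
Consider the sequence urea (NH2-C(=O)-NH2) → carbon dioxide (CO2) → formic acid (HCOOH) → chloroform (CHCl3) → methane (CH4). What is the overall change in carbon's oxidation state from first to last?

-8

Carbon oxidation states along the series — urea: +4, carbon dioxide: +4, formic acid: +2, chloroform: +2, methane: -4.
Net change = -4 − (+4) = -8.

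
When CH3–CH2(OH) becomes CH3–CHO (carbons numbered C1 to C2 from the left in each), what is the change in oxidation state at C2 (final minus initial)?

Before: C2 has 1 bond to C, 2 bonds to H, 1 bond to O → oxidation state -1.
After: C2 has 1 bond to C, 1 bond to H, 2 bonds to O → oxidation state +1.
Δ = +1 − (-1) = +2, so this is an oxidation at C2.

+2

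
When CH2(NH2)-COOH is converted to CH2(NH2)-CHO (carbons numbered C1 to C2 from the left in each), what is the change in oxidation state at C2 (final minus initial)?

-2

Before: C2 has 1 bond to C, 3 bonds to O → oxidation state +3.
After: C2 has 1 bond to C, 1 bond to H, 2 bonds to O → oxidation state +1.
Δ = +1 − (+3) = -2, so this is a reduction at C2.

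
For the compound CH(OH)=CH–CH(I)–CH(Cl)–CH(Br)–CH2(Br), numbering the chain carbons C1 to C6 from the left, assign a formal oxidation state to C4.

Assign +1 per bond to O/N/halogen, −1 per bond to H or an electropositive element, and 0 per bond to carbon.
C4 has one bond to C (0), one bond to C (0), one bond to Cl (+1), one bond to H (-1).
Oxidation state = 0 + 0 + 1 − 1 = 0.

0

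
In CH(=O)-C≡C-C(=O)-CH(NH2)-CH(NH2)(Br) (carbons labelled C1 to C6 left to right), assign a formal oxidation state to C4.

C4 has one bond to C (0), one bond to C (0), a double bond to O (2×+1 = +2).
Oxidation state = 0 + 0 + 2 = +2.

+2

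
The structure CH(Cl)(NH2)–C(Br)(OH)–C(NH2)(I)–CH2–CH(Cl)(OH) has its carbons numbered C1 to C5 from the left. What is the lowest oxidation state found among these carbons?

Tallying each carbon's bonds:
C1: 1C, 1H, 1N, 1Cl → 0 − 1 + 1 + 1 = +1
C2: 2C, 1O, 1Br → 0 + 1 + 1 = +2
C3: 2C, 1N, 1I → 0 + 1 + 1 = +2
C4: 2C, 2H → 0 − 2 = -2
C5: 1C, 1H, 1O, 1Cl → 0 − 1 + 1 + 1 = +1
The lowest value is -2.

-2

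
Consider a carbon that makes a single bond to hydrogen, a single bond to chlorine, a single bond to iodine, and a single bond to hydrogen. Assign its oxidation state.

0

Bonds to more-electronegative neighbours contribute +1 each, bonds to H or metals contribute −1 each, and C–C bonds contribute 0.
The carbon has one bond to Cl (+1), one bond to I (+1), one bond to H (-1), one bond to H (-1).
Oxidation state = +1 + 1 − 1 − 1 = 0.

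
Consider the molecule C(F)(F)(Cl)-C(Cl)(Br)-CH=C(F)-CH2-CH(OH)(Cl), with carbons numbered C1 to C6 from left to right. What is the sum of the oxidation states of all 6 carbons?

+4

Count +1 for every bond to an atom more electronegative than carbon and −1 for every bond to one less electronegative; C–C bonds are 0. Tallying each carbon:
C1: 1C, 2F, 1Cl → 0 + 2 + 1 = +3
C2: 2C, 1Cl, 1Br → 0 + 1 + 1 = +2
C3: 3C, 1H → 0 − 1 = -1
C4: 3C, 1F → 0 + 1 = +1
C5: 2C, 2H → 0 − 2 = -2
C6: 1C, 1H, 1O, 1Cl → 0 − 1 + 1 + 1 = +1
Sum = +3 + 2 − 1 + 1 − 2 + 1 = +4.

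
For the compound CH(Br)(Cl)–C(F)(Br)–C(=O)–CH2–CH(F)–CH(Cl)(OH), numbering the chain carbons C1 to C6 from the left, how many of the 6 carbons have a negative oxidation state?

Tallying each carbon's bonds:
C1: 1C, 1H, 1Cl, 1Br → 0 − 1 + 1 + 1 = +1
C2: 2C, 1F, 1Br → 0 + 1 + 1 = +2
C3: 2C, 2O → 0 + 2 = +2
C4: 2C, 2H → 0 − 2 = -2
C5: 2C, 1H, 1F → 0 − 1 + 1 = 0
C6: 1C, 1H, 1O, 1Cl → 0 − 1 + 1 + 1 = +1
1 carbon (C4) meets the condition.

1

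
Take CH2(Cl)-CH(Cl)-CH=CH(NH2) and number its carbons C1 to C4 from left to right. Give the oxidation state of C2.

0

C2 has one bond to C (0), one bond to C (0), one bond to Cl (+1), one bond to H (-1).
Oxidation state = 0 + 0 + 1 − 1 = 0.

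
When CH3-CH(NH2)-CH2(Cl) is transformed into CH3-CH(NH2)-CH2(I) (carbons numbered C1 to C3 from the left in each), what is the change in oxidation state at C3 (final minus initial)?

0

Before: C3 has 1 bond to C, 2 bonds to H, 1 bond to Cl → oxidation state -1.
After: C3 has 1 bond to C, 2 bonds to H, 1 bond to I → oxidation state -1.
Δ = -1 − (-1) = 0, so no net redox change at C3.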